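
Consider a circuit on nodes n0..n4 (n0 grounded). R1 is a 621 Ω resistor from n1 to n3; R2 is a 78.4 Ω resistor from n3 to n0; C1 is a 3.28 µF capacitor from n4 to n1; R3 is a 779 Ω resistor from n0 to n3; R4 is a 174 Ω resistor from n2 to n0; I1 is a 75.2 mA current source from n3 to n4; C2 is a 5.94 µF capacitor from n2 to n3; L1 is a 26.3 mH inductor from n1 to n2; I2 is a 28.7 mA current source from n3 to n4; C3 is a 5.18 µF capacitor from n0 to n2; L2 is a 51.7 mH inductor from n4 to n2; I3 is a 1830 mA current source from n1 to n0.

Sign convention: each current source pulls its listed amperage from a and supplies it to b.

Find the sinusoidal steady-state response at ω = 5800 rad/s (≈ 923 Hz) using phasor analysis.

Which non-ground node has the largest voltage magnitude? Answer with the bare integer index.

MNA unknowns: 4 node voltages V₁..V_4
R1: Y=0.001610+0.000j on G[1,3]
R2: Y=0.01276+0.000j on G[3,0]
C1: Y=0.000+0.01902j on G[4,1]
R3: Y=0.001284+0.000j on G[0,3]
R4: Y=0.005747+0.000j on G[2,0]
I1: z[3]−=0.0752, z[4]+=0.0752
C2: Y=0.000+0.03445j on G[2,3]
L1: Y=0.000-0.006556j on G[1,2]
I2: z[3]−=0.0287, z[4]+=0.0287
C3: Y=0.000+0.03004j on G[0,2]
L2: Y=0.000-0.003335j on G[4,2]
I3: z[1]−=1.83, z[0]+=1.83
solve → V1=-42.59-120.8j, V2=-20.13+39.28j, V3=-38.05+27.01j, V4=-47.36-161.4j

4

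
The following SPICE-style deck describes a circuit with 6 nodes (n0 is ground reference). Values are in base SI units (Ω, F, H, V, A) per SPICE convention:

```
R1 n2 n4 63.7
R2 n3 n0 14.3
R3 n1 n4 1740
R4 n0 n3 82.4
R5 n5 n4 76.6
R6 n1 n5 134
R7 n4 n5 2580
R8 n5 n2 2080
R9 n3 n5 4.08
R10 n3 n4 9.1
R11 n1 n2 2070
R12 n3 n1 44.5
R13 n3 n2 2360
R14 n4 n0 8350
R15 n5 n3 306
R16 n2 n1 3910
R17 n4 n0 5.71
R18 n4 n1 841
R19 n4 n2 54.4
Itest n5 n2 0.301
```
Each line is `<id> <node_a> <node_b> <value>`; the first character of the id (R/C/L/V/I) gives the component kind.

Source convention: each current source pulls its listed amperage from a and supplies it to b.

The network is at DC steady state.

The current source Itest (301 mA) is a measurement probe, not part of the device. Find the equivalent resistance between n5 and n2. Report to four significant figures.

R_eq = 36.09 Ω

Apply KCL at each of the 5 non-ground nodes and solve the resulting linear system.
Node n1: branches {R3, R6, R11, R12, R16, R18} → V_1 = -0.9485
Node n2: branches {R1, R8, R11, R13, R16, R19, Itest} → V_2 = 8.822
Node n3: branches {R2, R4, R9, R10, R12, R13, R15} → V_3 = -1.019
Node n4: branches {R1, R3, R5, R7, R10, R14, R17, R18, R19} → V_4 = 0.4772
Node n5: branches {R5, R6, R7, R8, R9, R15, Itest} → V_5 = -2.041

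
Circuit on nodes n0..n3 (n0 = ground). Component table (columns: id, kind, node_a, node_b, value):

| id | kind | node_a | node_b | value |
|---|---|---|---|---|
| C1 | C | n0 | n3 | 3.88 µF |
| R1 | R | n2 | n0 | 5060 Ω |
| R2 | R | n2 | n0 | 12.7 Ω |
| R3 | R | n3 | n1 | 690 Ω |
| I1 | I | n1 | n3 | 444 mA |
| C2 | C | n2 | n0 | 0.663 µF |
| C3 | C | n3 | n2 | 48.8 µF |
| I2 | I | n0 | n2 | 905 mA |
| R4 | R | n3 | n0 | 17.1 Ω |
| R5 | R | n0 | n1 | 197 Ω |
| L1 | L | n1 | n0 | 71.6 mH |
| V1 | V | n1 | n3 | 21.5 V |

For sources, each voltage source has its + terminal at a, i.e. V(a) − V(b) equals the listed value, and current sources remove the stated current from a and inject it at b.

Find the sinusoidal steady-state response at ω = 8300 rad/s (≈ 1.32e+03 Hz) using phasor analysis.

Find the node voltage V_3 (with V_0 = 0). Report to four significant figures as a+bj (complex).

Apply KCL at each of the 3 non-ground nodes and solve the resulting linear system.
Node n1: branches {R3, I1, R5, L1, V1} → V_1 = 26.79-0.4646j
Node n2: branches {R1, R2, C2, C3, I2} → V_2 = 5.530-1.600j
Node n3: branches {C1, R3, I1, C3, R4, V1} → V_3 = 5.293-0.4646j
Source currents: i(V1)=-0.6104+0.04744j

5.293-0.4646j V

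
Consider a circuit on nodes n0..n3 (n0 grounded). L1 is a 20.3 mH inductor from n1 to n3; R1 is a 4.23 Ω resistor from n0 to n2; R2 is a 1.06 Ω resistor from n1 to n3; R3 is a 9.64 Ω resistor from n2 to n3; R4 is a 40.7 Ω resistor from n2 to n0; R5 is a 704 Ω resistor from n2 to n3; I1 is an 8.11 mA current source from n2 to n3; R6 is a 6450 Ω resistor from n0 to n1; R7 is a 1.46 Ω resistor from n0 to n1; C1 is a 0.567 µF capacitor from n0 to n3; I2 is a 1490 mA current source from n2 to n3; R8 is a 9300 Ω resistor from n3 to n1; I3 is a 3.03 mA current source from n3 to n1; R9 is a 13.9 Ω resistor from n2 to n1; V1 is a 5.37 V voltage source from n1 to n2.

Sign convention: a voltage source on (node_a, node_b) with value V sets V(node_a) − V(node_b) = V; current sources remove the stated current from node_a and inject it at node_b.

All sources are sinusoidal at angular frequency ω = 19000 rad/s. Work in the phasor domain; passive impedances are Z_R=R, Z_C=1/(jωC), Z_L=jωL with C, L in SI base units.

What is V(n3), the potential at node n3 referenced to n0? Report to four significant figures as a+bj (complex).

Element admittances at ω=19000 rad/s:
  Y(L1) = 0.000-0.002593j S between n1,n3
  Y(R1) = 0.2364+0.000j S between n0,n2
  Y(R2) = 0.9434+0.000j S between n1,n3
  Y(R3) = 0.1037+0.000j S between n2,n3
  Y(R4) = 0.02457+0.000j S between n2,n0
  Y(R5) = 0.001420+0.000j S between n2,n3
  I1: injects 0.00811 A into n3 (from n2)
  Y(R6) = 0.0001550+0.000j S between n0,n1
  Y(R7) = 0.6849+0.000j S between n0,n1
  Y(C1) = 0.000+0.01077j S between n0,n3
  I2: injects 1.49 A into n3 (from n2)
  Y(R8) = 0.0001075+0.000j S between n3,n1
  I3: injects 0.00303 A into n1 (from n3)
  Y(R9) = 0.07194+0.000j S between n2,n1
  V1: constraint V(n1)−V(n2) = 5.37
Assemble and solve the 4×4 MNA system:
  V(n1)=1.481-0.02696j  V(n2)=-3.889-0.02696j  V(n3)=2.368-0.04909j
  i(V1)=-0.5611-0.004709j

2.368-0.04909j V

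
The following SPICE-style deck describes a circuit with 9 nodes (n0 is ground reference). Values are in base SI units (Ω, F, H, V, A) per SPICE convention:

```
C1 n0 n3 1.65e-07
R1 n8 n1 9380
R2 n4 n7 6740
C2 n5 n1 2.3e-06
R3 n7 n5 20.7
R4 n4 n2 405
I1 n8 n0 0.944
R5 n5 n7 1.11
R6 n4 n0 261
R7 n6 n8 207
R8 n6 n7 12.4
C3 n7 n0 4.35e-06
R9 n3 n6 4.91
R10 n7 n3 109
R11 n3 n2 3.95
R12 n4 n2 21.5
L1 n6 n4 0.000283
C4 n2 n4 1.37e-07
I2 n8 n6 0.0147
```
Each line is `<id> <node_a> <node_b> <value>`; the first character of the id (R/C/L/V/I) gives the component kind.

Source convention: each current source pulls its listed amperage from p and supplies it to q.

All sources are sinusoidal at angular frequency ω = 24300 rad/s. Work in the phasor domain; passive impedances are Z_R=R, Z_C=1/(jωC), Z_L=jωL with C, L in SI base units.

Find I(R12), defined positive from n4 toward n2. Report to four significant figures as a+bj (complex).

Element admittances at ω=24300 rad/s:
  Y(C1) = 0.000+0.004010j S between n0,n3
  Y(R1) = 0.0001066+0.000j S between n8,n1
  Y(R2) = 0.0001484+0.000j S between n4,n7
  Y(C2) = 0.000+0.05589j S between n5,n1
  Y(R3) = 0.04831+0.000j S between n7,n5
  Y(R4) = 0.002469+0.000j S between n4,n2
  I1: injects 0.944 A into n0 (from n8)
  Y(R5) = 0.9009+0.000j S between n5,n7
  Y(R6) = 0.003831+0.000j S between n4,n0
  Y(R7) = 0.004831+0.000j S between n6,n8
  Y(R8) = 0.08065+0.000j S between n6,n7
  Y(C3) = 0.000+0.1057j S between n7,n0
  Y(R9) = 0.2037+0.000j S between n3,n6
  Y(R10) = 0.009174+0.000j S between n7,n3
  Y(R11) = 0.2532+0.000j S between n3,n2
  Y(R12) = 0.04651+0.000j S between n4,n2
  Y(L1) = 0.000-0.1454j S between n6,n4
  Y(C4) = 0.000+0.003329j S between n2,n4
  I2: injects 0.0147 A into n6 (from n8)
Assemble and solve the 8×8 MNA system:
  V(n1)=0.004988+8.662j  V(n2)=-9.028+8.499j  V(n3)=-8.985+8.480j  V(n4)=-9.243+8.616j  V(n5)=0.005687+8.274j  V(n6)=-9.505+8.288j  V(n7)=0.02854+8.274j  V(n8)=-203.5+8.296j

-0.009988+0.005408j A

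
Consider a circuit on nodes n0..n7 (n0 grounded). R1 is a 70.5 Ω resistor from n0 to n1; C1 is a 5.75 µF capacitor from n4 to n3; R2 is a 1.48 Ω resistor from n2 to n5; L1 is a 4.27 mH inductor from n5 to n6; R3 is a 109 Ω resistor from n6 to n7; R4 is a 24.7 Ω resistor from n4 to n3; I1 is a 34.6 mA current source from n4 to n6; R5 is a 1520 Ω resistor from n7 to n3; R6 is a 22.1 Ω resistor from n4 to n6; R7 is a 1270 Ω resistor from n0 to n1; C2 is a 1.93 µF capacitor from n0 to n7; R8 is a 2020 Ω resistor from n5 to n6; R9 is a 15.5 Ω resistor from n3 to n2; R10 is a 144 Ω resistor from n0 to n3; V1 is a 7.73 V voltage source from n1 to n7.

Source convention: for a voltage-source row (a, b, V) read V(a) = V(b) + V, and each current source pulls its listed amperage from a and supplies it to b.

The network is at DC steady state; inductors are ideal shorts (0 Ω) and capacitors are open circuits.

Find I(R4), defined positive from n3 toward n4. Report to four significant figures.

Apply KCL at each of the 7 non-ground nodes and solve the resulting linear system.
Node n1: branches {R1, R7, V1} → V_1 = 1.636
Node n2: branches {R2, R9} → V_2 = -3.601
Node n3: branches {C1, R4, R5, R9, R10} → V_3 = -3.527
Node n4: branches {C1, R4, I1, R6} → V_4 = -3.973
Node n5: branches {R2, L1, R8} → V_5 = -3.608
Node n6: branches {L1, R3, I1, R6, R8} → V_6 = -3.608
Node n7: branches {R3, R5, C2, V1} → V_7 = -6.094
Source currents: i(L1)=0.004746, i(V1)=-0.02450

0.01806 A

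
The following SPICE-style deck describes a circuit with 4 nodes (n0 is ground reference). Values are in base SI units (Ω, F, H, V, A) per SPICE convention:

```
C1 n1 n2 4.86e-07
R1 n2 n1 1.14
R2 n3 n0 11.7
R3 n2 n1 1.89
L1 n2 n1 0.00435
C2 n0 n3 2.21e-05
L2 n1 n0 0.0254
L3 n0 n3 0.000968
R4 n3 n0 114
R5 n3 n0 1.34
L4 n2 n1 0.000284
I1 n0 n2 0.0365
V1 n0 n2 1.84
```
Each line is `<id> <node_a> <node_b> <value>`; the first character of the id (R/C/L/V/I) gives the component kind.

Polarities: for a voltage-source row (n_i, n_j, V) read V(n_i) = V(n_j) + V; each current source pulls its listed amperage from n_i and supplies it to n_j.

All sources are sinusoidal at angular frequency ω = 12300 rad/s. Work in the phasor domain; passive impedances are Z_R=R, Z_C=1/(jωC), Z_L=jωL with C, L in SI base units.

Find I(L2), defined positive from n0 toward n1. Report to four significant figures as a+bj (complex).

Element admittances at ω=12300 rad/s:
  Y(C1) = 0.000+0.005978j S between n1,n2
  Y(R1) = 0.8772+0.000j S between n2,n1
  Y(R2) = 0.08547+0.000j S between n3,n0
  Y(R3) = 0.5291+0.000j S between n2,n1
  Y(L1) = 0.000-0.01869j S between n2,n1
  Y(C2) = 0.000+0.2718j S between n0,n3
  Y(L2) = 0.000-0.003201j S between n1,n0
  Y(L3) = 0.000-0.08399j S between n0,n3
  Y(R4) = 0.008772+0.000j S between n3,n0
  Y(R5) = 0.7463+0.000j S between n3,n0
  Y(L4) = 0.000-0.2863j S between n2,n1
  I1: injects 0.0365 A into n2 (from n0)
  V1: constraint V(n0)−V(n2) = 1.84
Assemble and solve the 4×4 MNA system:
  V(n1)=-1.839-0.004003j  V(n2)=-1.840+0.000j  V(n3)=0.000+0.000j
  i(V1)=-0.03651+0.005887j

1.281e-05-0.005887j A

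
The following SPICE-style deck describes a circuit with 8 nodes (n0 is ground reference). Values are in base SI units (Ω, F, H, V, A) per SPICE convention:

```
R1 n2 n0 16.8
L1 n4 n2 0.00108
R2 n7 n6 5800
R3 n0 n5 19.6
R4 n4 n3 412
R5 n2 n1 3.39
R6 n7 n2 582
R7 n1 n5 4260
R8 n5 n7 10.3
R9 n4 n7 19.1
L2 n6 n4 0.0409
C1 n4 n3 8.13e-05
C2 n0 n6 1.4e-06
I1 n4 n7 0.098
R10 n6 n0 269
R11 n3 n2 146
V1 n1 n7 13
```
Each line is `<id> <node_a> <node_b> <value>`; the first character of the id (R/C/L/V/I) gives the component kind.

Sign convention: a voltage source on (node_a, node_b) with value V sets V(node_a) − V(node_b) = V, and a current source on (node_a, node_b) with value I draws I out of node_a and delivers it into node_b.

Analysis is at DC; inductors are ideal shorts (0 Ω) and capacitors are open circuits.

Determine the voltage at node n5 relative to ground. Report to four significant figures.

-4.307 V

Apply KCL at each of the 7 non-ground nodes and solve the resulting linear system.
Node n1: branches {R5, R7, V1} → V_1 = 6.404
Node n2: branches {R1, L1, R5, R6, R11} → V_2 = 3.475
Node n3: branches {R4, C1, R11} → V_3 = 3.475
Node n4: branches {L1, R4, R9, L2, C1, I1} → V_4 = 3.475
Node n5: branches {R3, R7, R8} → V_5 = -4.307
Node n6: branches {R2, L2, C2, R10} → V_6 = 3.475
Node n7: branches {R2, R6, R8, R9, I1, V1} → V_7 = -6.596
Source currents: i(L1)=-0.6399, i(L2)=-0.01465, i(V1)=-0.8666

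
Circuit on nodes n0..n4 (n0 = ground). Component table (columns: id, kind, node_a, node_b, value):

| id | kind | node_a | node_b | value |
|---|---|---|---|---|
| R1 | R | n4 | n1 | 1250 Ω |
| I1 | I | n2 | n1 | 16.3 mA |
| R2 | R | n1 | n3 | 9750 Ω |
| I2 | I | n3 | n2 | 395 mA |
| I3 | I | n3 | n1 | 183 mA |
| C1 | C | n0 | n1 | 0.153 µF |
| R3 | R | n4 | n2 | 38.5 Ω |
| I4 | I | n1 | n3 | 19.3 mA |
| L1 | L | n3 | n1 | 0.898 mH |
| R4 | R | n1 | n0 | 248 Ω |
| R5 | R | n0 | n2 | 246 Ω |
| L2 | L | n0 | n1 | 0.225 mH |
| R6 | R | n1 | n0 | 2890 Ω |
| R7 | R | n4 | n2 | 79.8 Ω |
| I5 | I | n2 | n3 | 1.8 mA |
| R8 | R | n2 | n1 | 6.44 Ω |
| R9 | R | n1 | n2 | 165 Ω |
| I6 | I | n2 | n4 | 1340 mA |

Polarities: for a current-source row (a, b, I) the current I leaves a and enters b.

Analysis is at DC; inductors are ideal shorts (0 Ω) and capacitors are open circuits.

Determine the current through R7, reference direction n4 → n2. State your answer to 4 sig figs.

0.4267 A

Element admittances at DC:
  Y(R1) = 0.0008000 S between n4,n1
  I1: injects 0.0163 A into n1 (from n2)
  Y(R2) = 0.0001026 S between n1,n3
  I2: injects 0.395 A into n2 (from n3)
  I3: injects 0.183 A into n1 (from n3)
  Y(C1) = 0.000 S between n0,n1
  Y(R3) = 0.02597 S between n4,n2
  I4: injects 0.0193 A into n3 (from n1)
  L1: short n3↔n1 (DC inductor)
  Y(R4) = 0.004032 S between n1,n0
  Y(R5) = 0.004065 S between n0,n2
  L2: short n0↔n1 (DC inductor)
  Y(R6) = 0.0003460 S between n1,n0
  Y(R7) = 0.01253 S between n4,n2
  I5: injects 0.0018 A into n3 (from n2)
  Y(R8) = 0.1553 S between n2,n1
  Y(R9) = 0.006061 S between n1,n2
  I6: injects 1.34 A into n4 (from n2)
Assemble and solve the 6×6 MNA system:
  V(n1)=0.000  V(n2)=2.104  V(n3)=0.000  V(n4)=36.15
  i(L1)=-0.5569  i(L2)=0.008552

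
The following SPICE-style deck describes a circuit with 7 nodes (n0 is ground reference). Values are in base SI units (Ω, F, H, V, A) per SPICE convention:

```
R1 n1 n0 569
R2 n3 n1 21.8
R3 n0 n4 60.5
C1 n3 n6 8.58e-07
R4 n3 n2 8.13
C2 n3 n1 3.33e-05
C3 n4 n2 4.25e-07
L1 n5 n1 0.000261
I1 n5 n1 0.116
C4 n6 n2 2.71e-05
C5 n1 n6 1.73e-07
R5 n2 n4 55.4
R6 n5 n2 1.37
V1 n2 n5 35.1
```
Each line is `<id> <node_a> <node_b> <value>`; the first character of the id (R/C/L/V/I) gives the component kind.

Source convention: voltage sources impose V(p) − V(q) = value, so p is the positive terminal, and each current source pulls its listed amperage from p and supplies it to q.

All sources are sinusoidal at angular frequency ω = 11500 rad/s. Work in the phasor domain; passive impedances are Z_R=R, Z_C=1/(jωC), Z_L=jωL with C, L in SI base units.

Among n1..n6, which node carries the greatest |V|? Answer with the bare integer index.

1

MNA unknowns: 6 node voltages V₁..V_6 plus 1 source current (V1)
R1: Y=0.001757+0.000j on G[1,0]
R2: Y=0.04587+0.000j on G[3,1]
R3: Y=0.01653+0.000j on G[0,4]
C1: Y=0.000+0.009867j on G[3,6]
R4: Y=0.1230+0.000j on G[3,2]
C2: Y=0.000+0.3830j on G[3,1]
C3: Y=0.000+0.004888j on G[4,2]
L1: Y=0.000-0.3332j on G[5,1]
I1: z[5]−=0.116, z[1]+=0.116
C4: Y=0.000+0.3117j on G[6,2]
C5: Y=0.000+0.001989j on G[1,6]
R5: Y=0.01805+0.000j on G[2,4]
R6: Y=0.7299+0.000j on G[5,2]
V1: row V2−V5=35.1, i_V1 at 2,5
solve → V1=-29.73+10.41j, V2=5.603-2.781j, V3=-28.36-0.3953j, V4=3.161-1.107j, V5=-29.50-2.781j, V6=4.350-2.627j
aux → i_V1=-29.90-0.07884j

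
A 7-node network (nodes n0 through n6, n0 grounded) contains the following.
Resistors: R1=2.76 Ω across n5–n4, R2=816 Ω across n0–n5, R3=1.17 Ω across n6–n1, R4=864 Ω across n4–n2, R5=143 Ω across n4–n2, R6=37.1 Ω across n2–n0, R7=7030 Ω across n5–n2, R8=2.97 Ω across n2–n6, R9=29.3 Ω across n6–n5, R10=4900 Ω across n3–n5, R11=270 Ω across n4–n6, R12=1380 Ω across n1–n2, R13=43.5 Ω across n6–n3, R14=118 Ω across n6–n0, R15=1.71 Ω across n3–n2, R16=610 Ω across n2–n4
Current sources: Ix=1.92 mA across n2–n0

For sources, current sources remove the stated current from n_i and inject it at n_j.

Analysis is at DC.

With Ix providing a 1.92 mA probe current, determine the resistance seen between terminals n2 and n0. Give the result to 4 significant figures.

Apply KCL at each of the 6 non-ground nodes and solve the resulting linear system.
Node n1: branches {R3, R12} → V_1 = -0.05145
Node n2: branches {R4, R5, R6, R7, R8, R12, R15, R16, Ix} → V_2 = -0.05277
Node n3: branches {R10, R13, R15} → V_3 = -0.05271
Node n4: branches {R1, R4, R5, R11, R16} → V_4 = -0.05049
Node n5: branches {R1, R2, R7, R9, R10} → V_5 = -0.05042
Node n6: branches {R3, R8, R9, R11, R13, R14} → V_6 = -0.05144

R_eq = 27.48 Ω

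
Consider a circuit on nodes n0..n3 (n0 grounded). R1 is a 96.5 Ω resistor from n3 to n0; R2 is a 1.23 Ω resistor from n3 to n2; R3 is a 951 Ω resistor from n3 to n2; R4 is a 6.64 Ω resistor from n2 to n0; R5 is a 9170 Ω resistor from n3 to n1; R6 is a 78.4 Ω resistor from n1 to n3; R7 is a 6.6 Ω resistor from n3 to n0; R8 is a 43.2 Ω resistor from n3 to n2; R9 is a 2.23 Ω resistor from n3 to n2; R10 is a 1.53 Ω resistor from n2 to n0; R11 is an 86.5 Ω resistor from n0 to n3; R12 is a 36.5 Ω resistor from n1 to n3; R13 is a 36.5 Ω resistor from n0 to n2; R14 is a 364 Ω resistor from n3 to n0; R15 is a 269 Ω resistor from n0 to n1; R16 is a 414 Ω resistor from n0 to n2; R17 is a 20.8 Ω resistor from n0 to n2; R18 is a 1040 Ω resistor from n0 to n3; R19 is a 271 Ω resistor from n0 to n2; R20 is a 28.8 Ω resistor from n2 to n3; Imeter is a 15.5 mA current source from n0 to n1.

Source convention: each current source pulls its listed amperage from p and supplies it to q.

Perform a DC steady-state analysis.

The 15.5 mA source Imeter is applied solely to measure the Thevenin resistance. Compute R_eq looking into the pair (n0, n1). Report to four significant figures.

R_eq = 23.92 Ω

MNA unknowns: 3 node voltages V₁..V_3
R1: Y=0.01036 on G[3,0]
R2: Y=0.8130 on G[3,2]
R3: Y=0.001052 on G[3,2]
R4: Y=0.1506 on G[2,0]
R5: Y=0.0001091 on G[3,1]
R6: Y=0.01276 on G[1,3]
R7: Y=0.1515 on G[3,0]
R8: Y=0.02315 on G[3,2]
R9: Y=0.4484 on G[3,2]
R10: Y=0.6536 on G[2,0]
R11: Y=0.01156 on G[0,3]
R12: Y=0.02740 on G[1,3]
R13: Y=0.02740 on G[0,2]
R14: Y=0.002747 on G[3,0]
R15: Y=0.003717 on G[0,1]
R16: Y=0.002415 on G[0,2]
R17: Y=0.04808 on G[0,2]
R18: Y=0.0009615 on G[0,3]
R19: Y=0.003690 on G[0,2]
R20: Y=0.03472 on G[2,3]
Imeter: z[0]−=0.0155, z[1]+=0.0155
solve → V1=0.3707, V2=0.01195, V3=0.01997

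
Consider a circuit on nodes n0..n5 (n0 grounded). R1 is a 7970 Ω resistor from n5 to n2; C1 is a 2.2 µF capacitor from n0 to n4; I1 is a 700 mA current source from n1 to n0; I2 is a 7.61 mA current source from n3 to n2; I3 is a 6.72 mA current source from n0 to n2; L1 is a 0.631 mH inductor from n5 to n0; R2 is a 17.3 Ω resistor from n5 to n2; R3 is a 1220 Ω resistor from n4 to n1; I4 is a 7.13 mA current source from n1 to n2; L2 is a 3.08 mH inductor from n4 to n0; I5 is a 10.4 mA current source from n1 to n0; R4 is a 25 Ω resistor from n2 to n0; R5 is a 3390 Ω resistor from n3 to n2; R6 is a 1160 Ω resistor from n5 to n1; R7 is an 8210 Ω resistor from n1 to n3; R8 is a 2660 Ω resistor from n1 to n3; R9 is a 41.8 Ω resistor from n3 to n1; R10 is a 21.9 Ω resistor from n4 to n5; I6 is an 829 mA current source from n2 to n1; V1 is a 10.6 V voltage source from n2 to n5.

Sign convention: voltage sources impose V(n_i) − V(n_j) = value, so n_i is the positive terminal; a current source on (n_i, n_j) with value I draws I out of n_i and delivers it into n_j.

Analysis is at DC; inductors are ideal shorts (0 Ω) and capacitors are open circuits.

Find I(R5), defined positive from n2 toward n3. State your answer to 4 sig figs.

-0.01263 A

Element admittances at DC:
  Y(R1) = 0.0001255 S between n5,n2
  Y(C1) = 0.000 S between n0,n4
  I1: injects 0.7 A into n0 (from n1)
  I2: injects 0.00761 A into n2 (from n3)
  I3: injects 0.00672 A into n2 (from n0)
  L1: short n5↔n0 (DC inductor)
  Y(R2) = 0.05780 S between n5,n2
  Y(R3) = 0.0008197 S between n4,n1
  I4: injects 0.00713 A into n2 (from n1)
  L2: short n4↔n0 (DC inductor)
  I5: injects 0.0104 A into n0 (from n1)
  Y(R4) = 0.04000 S between n2,n0
  Y(R5) = 0.0002950 S between n3,n2
  Y(R6) = 0.0008621 S between n5,n1
  Y(R7) = 0.0001218 S between n1,n3
  Y(R8) = 0.0003759 S between n1,n3
  Y(R9) = 0.02392 S between n3,n1
  Y(R10) = 0.04566 S between n4,n5
  I6: injects 0.829 A into n1 (from n2)
  V1: constraint V(n2)−V(n5) = 10.6
Assemble and solve the 8×8 MNA system:
  V(n1)=54.25  V(n2)=10.60  V(n3)=53.42  V(n4)=0.000  V(n5)=0.000
  i(L1)=-1.172  i(L2)=0.04446  i(V1)=-1.833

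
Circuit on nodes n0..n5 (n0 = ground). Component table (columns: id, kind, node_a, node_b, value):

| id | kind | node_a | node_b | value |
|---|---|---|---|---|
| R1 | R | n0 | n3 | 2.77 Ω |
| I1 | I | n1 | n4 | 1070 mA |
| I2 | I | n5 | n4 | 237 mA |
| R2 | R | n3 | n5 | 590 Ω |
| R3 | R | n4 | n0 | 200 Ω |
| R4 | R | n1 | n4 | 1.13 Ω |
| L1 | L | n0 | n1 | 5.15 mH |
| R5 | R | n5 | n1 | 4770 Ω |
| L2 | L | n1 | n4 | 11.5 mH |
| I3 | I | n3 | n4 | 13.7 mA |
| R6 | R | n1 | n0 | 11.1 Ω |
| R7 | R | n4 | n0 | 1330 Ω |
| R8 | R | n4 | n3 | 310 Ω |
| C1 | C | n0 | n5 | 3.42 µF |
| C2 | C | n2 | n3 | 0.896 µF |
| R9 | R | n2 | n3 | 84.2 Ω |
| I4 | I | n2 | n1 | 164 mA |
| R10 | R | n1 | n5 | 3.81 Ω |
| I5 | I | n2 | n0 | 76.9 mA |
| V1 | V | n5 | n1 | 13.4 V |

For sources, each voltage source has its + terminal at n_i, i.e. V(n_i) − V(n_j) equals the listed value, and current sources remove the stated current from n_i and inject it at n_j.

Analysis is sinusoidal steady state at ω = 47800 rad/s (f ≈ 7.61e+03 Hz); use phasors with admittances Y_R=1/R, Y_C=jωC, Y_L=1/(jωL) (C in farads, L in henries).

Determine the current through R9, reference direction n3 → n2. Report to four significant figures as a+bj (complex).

Element admittances at ω=47800 rad/s:
  Y(R1) = 0.3610+0.000j S between n0,n3
  I1: injects 1.07 A into n4 (from n1)
  I2: injects 0.237 A into n4 (from n5)
  Y(R2) = 0.001695+0.000j S between n3,n5
  Y(R3) = 0.005000+0.000j S between n4,n0
  Y(R4) = 0.8850+0.000j S between n1,n4
  Y(L1) = 0.000-0.004062j S between n0,n1
  Y(R5) = 0.0002096+0.000j S between n5,n1
  Y(L2) = 0.000-0.001819j S between n1,n4
  I3: injects 0.0137 A into n4 (from n3)
  Y(R6) = 0.09009+0.000j S between n1,n0
  Y(R7) = 0.0007519+0.000j S between n4,n0
  Y(R8) = 0.003226+0.000j S between n4,n3
  Y(C1) = 0.000+0.1635j S between n0,n5
  Y(C2) = 0.000+0.04283j S between n2,n3
  Y(R9) = 0.01188+0.000j S between n2,n3
  I4: injects 0.164 A into n1 (from n2)
  Y(R10) = 0.2625+0.000j S between n1,n5
  I5: injects 0.0769 A into n0 (from n2)
  V1: constraint V(n5)−V(n1) = 13.4
Assemble and solve the 6×6 MNA system:
  V(n1)=-9.435-6.824j  V(n2)=-2.195+5.132j  V(n3)=-0.7467-0.09114j  V(n4)=-7.865-6.753j  V(n5)=3.965-6.824j
  i(V1)=-4.880-0.6368j

0.01720-0.06203j A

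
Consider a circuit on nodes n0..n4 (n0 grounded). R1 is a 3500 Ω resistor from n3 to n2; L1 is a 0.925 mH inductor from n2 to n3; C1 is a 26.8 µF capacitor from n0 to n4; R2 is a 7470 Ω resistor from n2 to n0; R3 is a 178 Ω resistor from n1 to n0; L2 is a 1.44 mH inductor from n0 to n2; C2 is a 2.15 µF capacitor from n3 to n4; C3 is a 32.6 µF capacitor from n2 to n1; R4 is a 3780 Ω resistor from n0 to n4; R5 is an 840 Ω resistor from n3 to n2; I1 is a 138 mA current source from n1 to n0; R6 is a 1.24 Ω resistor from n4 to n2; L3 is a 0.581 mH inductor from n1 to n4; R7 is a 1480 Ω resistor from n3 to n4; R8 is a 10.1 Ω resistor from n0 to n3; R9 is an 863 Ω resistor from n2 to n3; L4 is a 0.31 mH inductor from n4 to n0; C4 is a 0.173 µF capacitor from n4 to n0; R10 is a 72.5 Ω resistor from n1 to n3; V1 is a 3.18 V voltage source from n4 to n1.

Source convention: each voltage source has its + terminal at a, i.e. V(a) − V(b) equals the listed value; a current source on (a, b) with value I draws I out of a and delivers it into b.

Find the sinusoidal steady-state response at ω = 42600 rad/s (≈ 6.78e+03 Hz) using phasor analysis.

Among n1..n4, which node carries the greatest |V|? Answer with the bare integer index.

1

MNA unknowns: 4 node voltages V₁..V_4 plus 1 source current (V1)
R1: Y=0.0002857+0.000j on G[3,2]
L1: Y=0.000-0.02538j on G[2,3]
C1: Y=0.000+1.142j on G[0,4]
R2: Y=0.0001339+0.000j on G[2,0]
R3: Y=0.005618+0.000j on G[1,0]
L2: Y=0.000-0.01630j on G[0,2]
C2: Y=0.000+0.09159j on G[3,4]
C3: Y=0.000+1.389j on G[2,1]
R4: Y=0.0002646+0.000j on G[0,4]
R5: Y=0.001190+0.000j on G[3,2]
I1: z[1]−=0.138, z[0]+=0.138
R6: Y=0.8065+0.000j on G[4,2]
L3: Y=0.000-0.04040j on G[1,4]
R7: Y=0.0006757+0.000j on G[3,4]
R8: Y=0.09901+0.000j on G[0,3]
R9: Y=0.001159+0.000j on G[2,3]
L4: Y=0.000-0.07572j on G[4,0]
C4: Y=0.000+0.007370j on G[4,0]
R10: Y=0.01379+0.000j on G[1,3]
V1: row V4−V1=3.18, i_V1 at 4,1
solve → V1=-3.280+0.05207j, V2=-2.501-1.400j, V3=-0.4090+0.6753j, V4=-0.1004+0.05207j
aux → i_V1=-1.937-0.9629j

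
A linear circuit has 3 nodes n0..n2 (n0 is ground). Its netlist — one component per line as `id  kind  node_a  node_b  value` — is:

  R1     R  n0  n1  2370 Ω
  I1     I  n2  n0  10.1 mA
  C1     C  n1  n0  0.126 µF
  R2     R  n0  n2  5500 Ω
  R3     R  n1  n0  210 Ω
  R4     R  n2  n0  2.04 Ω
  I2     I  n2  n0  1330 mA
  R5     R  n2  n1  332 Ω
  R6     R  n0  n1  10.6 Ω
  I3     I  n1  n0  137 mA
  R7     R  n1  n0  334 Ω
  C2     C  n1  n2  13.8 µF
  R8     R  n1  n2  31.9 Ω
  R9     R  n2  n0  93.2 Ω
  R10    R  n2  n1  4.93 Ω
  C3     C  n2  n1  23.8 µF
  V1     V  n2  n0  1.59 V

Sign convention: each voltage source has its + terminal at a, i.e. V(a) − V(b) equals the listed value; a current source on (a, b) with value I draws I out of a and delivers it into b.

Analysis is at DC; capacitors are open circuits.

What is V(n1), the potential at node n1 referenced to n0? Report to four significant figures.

0.7069 V

MNA unknowns: 2 node voltages V₁..V_2 plus 1 source current (V1)
R1: Y=0.0004219 on G[0,1]
I1: z[2]−=0.0101, z[0]+=0.0101
C1: Y=0.000 on G[1,0]
R2: Y=0.0001818 on G[0,2]
R3: Y=0.004762 on G[1,0]
R4: Y=0.4902 on G[2,0]
I2: z[2]−=1.33, z[0]+=1.33
R5: Y=0.003012 on G[2,1]
R6: Y=0.09434 on G[0,1]
I3: z[1]−=0.137, z[0]+=0.137
R7: Y=0.002994 on G[1,0]
C2: Y=0.000 on G[1,2]
R8: Y=0.03135 on G[1,2]
R9: Y=0.01073 on G[2,0]
R10: Y=0.2028 on G[2,1]
C3: Y=0.000 on G[2,1]
V1: row V2−V0=1.59, i_V1 at 2,0
solve → V1=0.7069, V2=1.590
aux → i_V1=-2.346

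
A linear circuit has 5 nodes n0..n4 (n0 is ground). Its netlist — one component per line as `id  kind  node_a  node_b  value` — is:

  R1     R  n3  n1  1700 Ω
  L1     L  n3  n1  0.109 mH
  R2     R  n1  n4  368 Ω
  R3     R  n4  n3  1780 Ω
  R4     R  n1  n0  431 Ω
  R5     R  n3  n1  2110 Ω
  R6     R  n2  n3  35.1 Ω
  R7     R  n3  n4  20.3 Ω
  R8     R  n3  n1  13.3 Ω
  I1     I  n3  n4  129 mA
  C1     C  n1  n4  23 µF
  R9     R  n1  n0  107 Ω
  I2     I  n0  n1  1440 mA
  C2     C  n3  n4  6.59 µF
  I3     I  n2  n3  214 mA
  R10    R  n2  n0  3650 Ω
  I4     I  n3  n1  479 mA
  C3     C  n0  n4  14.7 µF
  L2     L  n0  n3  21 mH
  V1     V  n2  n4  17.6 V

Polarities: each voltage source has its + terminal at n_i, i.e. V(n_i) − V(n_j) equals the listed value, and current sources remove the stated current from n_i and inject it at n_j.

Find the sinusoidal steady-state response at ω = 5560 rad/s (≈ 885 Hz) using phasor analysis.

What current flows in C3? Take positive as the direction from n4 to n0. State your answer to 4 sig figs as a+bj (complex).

1.527+0.4383j A

Apply KCL at each of the 4 non-ground nodes and solve the resulting linear system.
Node n1: branches {R1, L1, R2, R4, R5, R8, C1, R9, I2, I4} → V_1 = 12.82-28.00j
Node n2: branches {R6, I3, R10, V1} → V_2 = 22.96-18.68j
Node n3: branches {R1, L1, R3, R5, R6, R7, R8, I1, C2, I3, I4, L2} → V_3 = 12.44-28.32j
Node n4: branches {R2, R3, R7, I1, C1, C2, C3, V1} → V_4 = 5.362-18.68j
Source currents: i(V1)=-0.5200-0.2695j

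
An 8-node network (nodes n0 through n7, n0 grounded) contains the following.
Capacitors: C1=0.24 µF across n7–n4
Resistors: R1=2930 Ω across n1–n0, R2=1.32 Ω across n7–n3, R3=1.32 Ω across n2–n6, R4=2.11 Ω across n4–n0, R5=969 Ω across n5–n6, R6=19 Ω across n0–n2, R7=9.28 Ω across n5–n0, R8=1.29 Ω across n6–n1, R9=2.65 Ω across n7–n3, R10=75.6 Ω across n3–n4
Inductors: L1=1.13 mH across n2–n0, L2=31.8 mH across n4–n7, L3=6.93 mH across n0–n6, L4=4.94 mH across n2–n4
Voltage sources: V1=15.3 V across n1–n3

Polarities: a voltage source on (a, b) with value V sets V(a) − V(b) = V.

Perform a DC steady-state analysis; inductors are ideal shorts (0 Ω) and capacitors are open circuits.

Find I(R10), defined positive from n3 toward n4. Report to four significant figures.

-0.08159 A

MNA unknowns: 7 node voltages V₁..V_7 plus 5 source currents (L1, L2, L3, L4, V1)
C1: Y=0.000 on G[7,4]
R1: Y=0.0003413 on G[1,0]
L1: row V2−V0=0, i_L1 at 2,0
L2: row V4−V7=0, i_L2 at 4,7
L3: row V0−V6=0, i_L3 at 0,6
R2: Y=0.7576 on G[7,3]
R3: Y=0.7576 on G[2,6]
R4: Y=0.4739 on G[4,0]
L4: row V2−V4=0, i_L4 at 2,4
R5: Y=0.001032 on G[5,6]
R6: Y=0.05263 on G[0,2]
R7: Y=0.1078 on G[5,0]
R8: Y=0.7752 on G[6,1]
R9: Y=0.3774 on G[7,3]
R10: Y=0.01323 on G[3,4]
V1: row V1−V3=15.3, i_V1 at 1,3
solve → V1=9.132, V2=0.000, V3=-6.168, V4=0.000, V5=0.000, V6=0.000, V7=0.000
aux → i_L1=-7.082, i_L2=7.000, i_L3=-7.079, i_L4=7.082, i_V1=-7.082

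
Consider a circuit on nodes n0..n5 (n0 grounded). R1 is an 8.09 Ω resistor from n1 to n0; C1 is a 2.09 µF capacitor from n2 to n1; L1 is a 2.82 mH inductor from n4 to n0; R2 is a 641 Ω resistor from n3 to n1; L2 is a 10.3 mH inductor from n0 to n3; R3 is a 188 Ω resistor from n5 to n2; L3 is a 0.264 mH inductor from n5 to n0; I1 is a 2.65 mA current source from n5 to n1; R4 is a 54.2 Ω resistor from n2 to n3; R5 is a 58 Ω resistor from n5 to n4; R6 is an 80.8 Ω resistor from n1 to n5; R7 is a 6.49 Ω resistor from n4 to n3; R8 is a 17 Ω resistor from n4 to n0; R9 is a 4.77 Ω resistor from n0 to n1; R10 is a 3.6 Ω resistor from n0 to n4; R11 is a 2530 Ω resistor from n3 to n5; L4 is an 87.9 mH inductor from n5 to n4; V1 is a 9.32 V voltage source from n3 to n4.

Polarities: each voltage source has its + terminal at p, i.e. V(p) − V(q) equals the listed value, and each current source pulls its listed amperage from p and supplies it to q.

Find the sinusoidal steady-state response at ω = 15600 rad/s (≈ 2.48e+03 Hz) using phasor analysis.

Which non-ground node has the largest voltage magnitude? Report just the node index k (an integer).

3

Apply KCL at each of the 5 non-ground nodes and solve the resulting linear system.
Node n1: branches {R1, C1, R2, I1, R6, R9} → V_1 = 0.3522+0.2070j
Node n2: branches {C1, R3, R4} → V_2 = 2.542-3.011j
Node n3: branches {R2, L2, R4, R7, R11, V1} → V_3 = 8.943-0.02062j
Node n4: branches {L1, R5, R7, R8, R10, L4, V1} → V_4 = -0.3768-0.02062j
Node n5: branches {R3, L3, I1, R5, R6, R11, L4} → V_5 = 0.06160+0.04138j
Source currents: i(V1)=-1.571+0.0008725j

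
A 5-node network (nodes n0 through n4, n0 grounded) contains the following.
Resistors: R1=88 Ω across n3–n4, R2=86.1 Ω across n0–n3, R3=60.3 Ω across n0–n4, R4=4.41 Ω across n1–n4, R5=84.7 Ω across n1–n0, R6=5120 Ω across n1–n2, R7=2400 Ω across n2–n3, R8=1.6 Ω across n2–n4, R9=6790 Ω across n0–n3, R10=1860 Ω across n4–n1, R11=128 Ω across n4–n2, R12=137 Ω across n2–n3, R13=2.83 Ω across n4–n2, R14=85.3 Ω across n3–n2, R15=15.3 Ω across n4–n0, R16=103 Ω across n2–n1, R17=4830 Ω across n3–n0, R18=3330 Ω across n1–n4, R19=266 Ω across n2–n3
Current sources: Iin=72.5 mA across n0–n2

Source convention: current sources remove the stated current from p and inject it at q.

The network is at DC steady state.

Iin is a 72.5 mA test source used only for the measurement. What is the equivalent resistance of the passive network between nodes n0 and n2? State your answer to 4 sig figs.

MNA unknowns: 4 node voltages V₁..V_4
R1: Y=0.01136 on G[3,4]
R2: Y=0.01161 on G[0,3]
R3: Y=0.01658 on G[0,4]
R4: Y=0.2268 on G[1,4]
R5: Y=0.01181 on G[1,0]
R6: Y=0.0001953 on G[1,2]
R7: Y=0.0004167 on G[2,3]
R8: Y=0.6250 on G[2,4]
R9: Y=0.0001473 on G[0,3]
R10: Y=0.0005376 on G[4,1]
R11: Y=0.007812 on G[4,2]
R12: Y=0.007299 on G[2,3]
R13: Y=0.3534 on G[4,2]
R14: Y=0.01172 on G[3,2]
R15: Y=0.06536 on G[4,0]
R16: Y=0.009709 on G[2,1]
R17: Y=0.0002070 on G[3,0]
R18: Y=0.0003003 on G[1,4]
R19: Y=0.003759 on G[2,3]
Iin: z[0]−=0.0725, z[2]+=0.0725
solve → V1=0.6752, V2=0.7734, V3=0.5580, V4=0.7060

R_eq = 10.67 Ω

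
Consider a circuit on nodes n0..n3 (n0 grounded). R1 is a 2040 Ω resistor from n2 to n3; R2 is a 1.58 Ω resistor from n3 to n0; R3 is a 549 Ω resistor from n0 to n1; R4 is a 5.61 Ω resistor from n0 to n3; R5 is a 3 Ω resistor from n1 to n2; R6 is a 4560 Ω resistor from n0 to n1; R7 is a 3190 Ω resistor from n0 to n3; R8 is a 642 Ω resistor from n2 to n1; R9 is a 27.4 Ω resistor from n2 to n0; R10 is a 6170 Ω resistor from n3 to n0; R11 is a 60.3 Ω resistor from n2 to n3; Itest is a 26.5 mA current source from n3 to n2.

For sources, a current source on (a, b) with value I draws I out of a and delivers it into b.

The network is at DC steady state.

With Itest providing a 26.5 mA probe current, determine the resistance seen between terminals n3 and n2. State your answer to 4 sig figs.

Apply KCL at each of the 3 non-ground nodes and solve the resulting linear system.
Node n1: branches {R3, R5, R6, R8} → V_1 = 0.4669
Node n2: branches {R1, R5, R8, R9, R11, Itest} → V_2 = 0.4698
Node n3: branches {R1, R2, R4, R7, R10, R11, Itest} → V_3 = -0.02230

R_eq = 18.57 Ω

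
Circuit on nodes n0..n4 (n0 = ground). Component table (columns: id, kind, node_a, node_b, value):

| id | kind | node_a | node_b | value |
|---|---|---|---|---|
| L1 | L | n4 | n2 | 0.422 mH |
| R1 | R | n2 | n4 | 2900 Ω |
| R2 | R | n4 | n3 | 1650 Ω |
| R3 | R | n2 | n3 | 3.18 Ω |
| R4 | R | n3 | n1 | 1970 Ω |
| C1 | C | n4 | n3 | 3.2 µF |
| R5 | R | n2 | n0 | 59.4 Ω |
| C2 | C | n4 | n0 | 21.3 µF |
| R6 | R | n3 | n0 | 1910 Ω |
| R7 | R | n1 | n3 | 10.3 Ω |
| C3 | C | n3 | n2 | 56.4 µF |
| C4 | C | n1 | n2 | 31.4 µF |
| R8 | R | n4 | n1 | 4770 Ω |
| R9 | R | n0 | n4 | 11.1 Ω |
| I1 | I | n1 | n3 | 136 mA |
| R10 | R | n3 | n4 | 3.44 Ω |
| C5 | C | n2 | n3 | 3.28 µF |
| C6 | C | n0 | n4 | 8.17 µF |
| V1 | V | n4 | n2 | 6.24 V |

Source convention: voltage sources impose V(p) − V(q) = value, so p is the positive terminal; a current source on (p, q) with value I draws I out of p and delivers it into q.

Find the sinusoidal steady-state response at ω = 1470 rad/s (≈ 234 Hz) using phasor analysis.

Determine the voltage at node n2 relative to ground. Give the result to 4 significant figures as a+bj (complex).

Apply KCL at each of the 4 non-ground nodes and solve the resulting linear system.
Node n1: branches {R4, R7, C4, R8, I1} → V_1 = -4.355-1.293j
Node n2: branches {L1, R1, R3, R5, C3, C4, C5, V1} → V_2 = -5.384-0.3428j
Node n3: branches {R2, R3, R4, C1, R6, R7, C3, I1, R10, C5} → V_3 = -2.523-0.8084j
Node n4: branches {L1, R1, R2, C1, C2, R8, R9, R10, C6, V1} → V_4 = 0.8559-0.3428j
Source currents: i(V1)=-1.077+9.901j

-5.384-0.3428j V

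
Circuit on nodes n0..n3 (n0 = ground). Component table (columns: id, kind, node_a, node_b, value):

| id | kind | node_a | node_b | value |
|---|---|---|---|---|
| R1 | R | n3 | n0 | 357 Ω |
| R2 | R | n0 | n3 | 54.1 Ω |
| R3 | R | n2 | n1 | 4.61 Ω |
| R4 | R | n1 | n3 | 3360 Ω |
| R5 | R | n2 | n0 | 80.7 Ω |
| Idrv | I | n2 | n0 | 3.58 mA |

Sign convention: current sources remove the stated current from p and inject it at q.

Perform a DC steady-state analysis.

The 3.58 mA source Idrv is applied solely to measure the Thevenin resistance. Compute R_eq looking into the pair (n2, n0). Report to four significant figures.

R_eq = 78.84 Ω

Apply KCL at each of the 3 non-ground nodes and solve the resulting linear system.
Node n1: branches {R3, R4} → V_1 = -0.2818
Node n2: branches {R3, R5, Idrv} → V_2 = -0.2822
Node n3: branches {R1, R2, R4} → V_3 = -0.003887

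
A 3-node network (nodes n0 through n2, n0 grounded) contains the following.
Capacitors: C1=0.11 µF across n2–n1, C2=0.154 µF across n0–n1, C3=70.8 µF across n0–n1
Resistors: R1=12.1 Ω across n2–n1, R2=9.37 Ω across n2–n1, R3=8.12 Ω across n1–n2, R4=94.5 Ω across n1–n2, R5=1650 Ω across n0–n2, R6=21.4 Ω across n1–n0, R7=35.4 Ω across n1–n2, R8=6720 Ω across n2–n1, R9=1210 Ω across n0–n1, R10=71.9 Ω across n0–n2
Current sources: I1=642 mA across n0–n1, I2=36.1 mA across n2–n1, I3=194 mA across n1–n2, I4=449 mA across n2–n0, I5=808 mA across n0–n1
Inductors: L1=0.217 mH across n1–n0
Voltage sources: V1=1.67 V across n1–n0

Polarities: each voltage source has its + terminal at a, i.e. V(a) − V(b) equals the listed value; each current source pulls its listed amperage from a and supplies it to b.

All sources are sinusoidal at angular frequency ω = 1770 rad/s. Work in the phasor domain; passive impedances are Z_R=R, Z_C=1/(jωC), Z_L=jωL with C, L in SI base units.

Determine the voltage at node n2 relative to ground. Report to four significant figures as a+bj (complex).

0.8085+0.0004583j V

MNA unknowns: 2 node voltages V₁..V_2 plus 1 source current (V1)
C1: Y=0.000+0.0001947j on G[2,1]
R1: Y=0.08264+0.000j on G[2,1]
R2: Y=0.1067+0.000j on G[2,1]
C2: Y=0.000+0.0002726j on G[0,1]
I1: z[0]−=0.642, z[1]+=0.642
R3: Y=0.1232+0.000j on G[1,2]
I2: z[2]−=0.0361, z[1]+=0.0361
I3: z[1]−=0.194, z[2]+=0.194
R4: Y=0.01058+0.000j on G[1,2]
R5: Y=0.0006061+0.000j on G[0,2]
R6: Y=0.04673+0.000j on G[1,0]
R7: Y=0.02825+0.000j on G[1,2]
R8: Y=0.0001488+0.000j on G[2,1]
R9: Y=0.0008264+0.000j on G[0,1]
C3: Y=0.000+0.1253j on G[0,1]
I4: z[2]−=0.449, z[0]+=0.449
I5: z[0]−=0.808, z[1]+=0.808
L1: Y=0.000-2.604j on G[1,0]
R10: Y=0.01391+0.000j on G[0,2]
V1: row V1−V0=1.67, i_V1 at 1,0
solve → V1=1.670+0.000j, V2=0.8085+0.0004583j
aux → i_V1=0.9098+4.138j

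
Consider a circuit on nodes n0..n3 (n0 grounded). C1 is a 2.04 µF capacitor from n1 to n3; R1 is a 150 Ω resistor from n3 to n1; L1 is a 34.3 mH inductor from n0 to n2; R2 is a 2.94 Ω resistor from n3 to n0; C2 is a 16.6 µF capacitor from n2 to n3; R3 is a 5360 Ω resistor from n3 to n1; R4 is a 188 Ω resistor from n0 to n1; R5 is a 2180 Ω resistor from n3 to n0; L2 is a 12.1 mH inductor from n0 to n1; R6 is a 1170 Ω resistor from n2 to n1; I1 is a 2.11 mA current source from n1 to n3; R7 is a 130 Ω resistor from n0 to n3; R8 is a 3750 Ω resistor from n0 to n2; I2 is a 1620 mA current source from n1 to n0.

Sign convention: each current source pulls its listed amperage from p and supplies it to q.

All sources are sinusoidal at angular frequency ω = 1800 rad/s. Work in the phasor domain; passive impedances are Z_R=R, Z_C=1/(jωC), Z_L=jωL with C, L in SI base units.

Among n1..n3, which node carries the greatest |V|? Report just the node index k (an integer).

Element admittances at ω=1800 rad/s:
  Y(C1) = 0.000+0.003672j S between n1,n3
  Y(R1) = 0.006667+0.000j S between n3,n1
  Y(L1) = 0.000-0.01620j S between n0,n2
  Y(R2) = 0.3401+0.000j S between n3,n0
  Y(C2) = 0.000+0.02988j S between n2,n3
  Y(R3) = 0.0001866+0.000j S between n3,n1
  Y(R4) = 0.005319+0.000j S between n0,n1
  Y(R5) = 0.0004587+0.000j S between n3,n0
  Y(L2) = 0.000-0.04591j S between n0,n1
  Y(R6) = 0.0008547+0.000j S between n2,n1
  I1: injects 0.00211 A into n3 (from n1)
  Y(R7) = 0.007692+0.000j S between n0,n3
  Y(R8) = 0.0002667+0.000j S between n0,n2
  I2: injects 1.62 A into n0 (from n1)
Assemble and solve the 3×3 MNA system:
  V(n1)=-10.64-35.04j  V(n2)=-1.622-1.525j  V(n3)=0.2022-0.9417j

1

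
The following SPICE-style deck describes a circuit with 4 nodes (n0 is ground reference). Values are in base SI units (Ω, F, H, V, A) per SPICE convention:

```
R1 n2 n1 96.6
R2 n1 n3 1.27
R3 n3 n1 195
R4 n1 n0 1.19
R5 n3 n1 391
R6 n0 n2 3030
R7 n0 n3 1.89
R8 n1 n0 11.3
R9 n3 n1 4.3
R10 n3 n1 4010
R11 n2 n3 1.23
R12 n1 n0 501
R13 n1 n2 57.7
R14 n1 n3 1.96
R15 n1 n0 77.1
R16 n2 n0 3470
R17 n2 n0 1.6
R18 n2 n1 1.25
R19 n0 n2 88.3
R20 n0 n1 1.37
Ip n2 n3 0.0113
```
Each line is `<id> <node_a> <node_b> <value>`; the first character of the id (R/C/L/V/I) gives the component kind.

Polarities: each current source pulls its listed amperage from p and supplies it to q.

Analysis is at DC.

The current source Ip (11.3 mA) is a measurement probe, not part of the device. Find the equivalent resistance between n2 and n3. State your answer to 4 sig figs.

Apply KCL at each of the 3 non-ground nodes and solve the resulting linear system.
Node n1: branches {R1, R2, R3, R4, R5, R8, R9, R10, R12, R13, R14, R15, R18, R20} → V_1 = 0.0004252
Node n2: branches {R1, R6, R11, R13, R16, R17, R18, R19, Ip} → V_2 = -0.003698
Node n3: branches {R2, R3, R5, R7, R9, R10, R11, R14, Ip} → V_3 = 0.003107

R_eq = 0.6022 Ω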